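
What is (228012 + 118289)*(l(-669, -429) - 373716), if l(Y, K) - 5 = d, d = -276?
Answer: -129512072087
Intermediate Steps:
l(Y, K) = -271 (l(Y, K) = 5 - 276 = -271)
(228012 + 118289)*(l(-669, -429) - 373716) = (228012 + 118289)*(-271 - 373716) = 346301*(-373987) = -129512072087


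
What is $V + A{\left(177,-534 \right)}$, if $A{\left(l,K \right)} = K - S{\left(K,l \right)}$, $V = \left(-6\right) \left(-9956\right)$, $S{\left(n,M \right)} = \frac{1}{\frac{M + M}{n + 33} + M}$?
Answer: $\frac{1742965915}{29441} \approx 59202.0$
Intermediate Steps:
$S{\left(n,M \right)} = \frac{1}{M + \frac{2 M}{33 + n}}$ ($S{\left(n,M \right)} = \frac{1}{\frac{2 M}{33 + n} + M} = \frac{1}{M + \frac{2 M}{33 + n}}$)
$V = 59736$
$A{\left(l,K \right)} = K - \frac{33 + K}{l \left(35 + K\right)}$
$V + A{\left(177,-534 \right)} = 59736 + \frac{-33 - -534 - 94518 \left(35 - 534\right)}{177 \left(35 - 534\right)} = 59736 + \frac{-33 + 534 - 94518 \left(-499\right)}{177 \left(-499\right)} = 59736 + \frac{1}{177} \left(- \frac{1}{499}\right) \left(-33 + 534 + 47164482\right) = 59736 + \frac{1}{177} \left(- \frac{1}{499}\right) 47164983 = 59736 - \frac{15721661}{29441} = \frac{1742965915}{29441}$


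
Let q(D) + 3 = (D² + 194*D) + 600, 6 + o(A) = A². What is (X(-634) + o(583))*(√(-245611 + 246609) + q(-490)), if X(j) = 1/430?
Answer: 21284802548167/430 + 146149691*√998/430 ≈ 4.9510e+10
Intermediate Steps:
o(A) = -6 + A²
X(j) = 1/430
q(D) = 597 + D² + 194*D (q(D) = -3 + ((D² + 194*D) + 600) = -3 + (600 + D² + 194*D) = 597 + D² + 194*D)
(X(-634) + o(583))*(√(-245611 + 246609) + q(-490)) = (1/430 + (-6 + 583²))*(√(-245611 + 246609) + (597 + (-490)² + 194*(-490))) = (1/430 + (-6 + 339889))*(√998 + (597 + 240100 - 95060)) = (1/430 + 339883)*(√998 + 145637) = 146149691*(145637 + √998)/430 = 21284802548167/430 + 146149691*√998/430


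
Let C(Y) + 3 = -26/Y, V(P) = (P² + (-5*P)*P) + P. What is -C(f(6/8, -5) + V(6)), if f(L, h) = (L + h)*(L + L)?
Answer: 3257/1155 ≈ 2.8199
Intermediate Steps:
V(P) = P - 4*P² (V(P) = (P² - 5*P²) + P = -4*P² + P = P - 4*P²)
f(L, h) = 2*L*(L + h) (f(L, h) = (L + h)*(2*L) = 2*L*(L + h))
C(Y) = -3 - 26/Y
-C(f(6/8, -5) + V(6)) = -(-3 - 26/(2*(6/8)*(6/8 - 5) + 6*(1 - 4*6))) = -(-3 - 26/(2*(6*(⅛))*(6*(⅛) - 5) + 6*(1 - 24))) = -(-3 - 26/(2*(¾)*(¾ - 5) + 6*(-23))) = -(-3 - 26/(2*(¾)*(-17/4) - 138)) = -(-3 - 26/(-51/8 - 138)) = -(-3 - 26/(-1155/8)) = -(-3 - 26*(-8/1155)) = -(-3 + 208/1155) = -1*(-3257/1155) = 3257/1155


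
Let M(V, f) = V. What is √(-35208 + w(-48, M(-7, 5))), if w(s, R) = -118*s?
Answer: 2*I*√7386 ≈ 171.88*I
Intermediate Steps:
√(-35208 + w(-48, M(-7, 5))) = √(-35208 - 118*(-48)) = √(-35208 + 5664) = √(-29544) = 2*I*√7386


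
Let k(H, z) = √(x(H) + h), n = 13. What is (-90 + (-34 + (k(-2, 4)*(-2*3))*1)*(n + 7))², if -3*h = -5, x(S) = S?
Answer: 588100 + 61600*I*√3 ≈ 5.881e+5 + 1.0669e+5*I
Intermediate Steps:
h = 5/3 (h = -⅓*(-5) = 5/3 ≈ 1.6667)
k(H, z) = √(5/3 + H) (k(H, z) = √(H + 5/3) = √(5/3 + H))
(-90 + (-34 + (k(-2, 4)*(-2*3))*1)*(n + 7))² = (-90 + (-34 + ((√(15 + 9*(-2))/3)*(-2*3))*1)*(13 + 7))² = (-90 + (-34 + ((√(15 - 18)/3)*(-6))*1)*20)² = (-90 + (-34 + ((√(-3)/3)*(-6))*1)*20)² = (-90 + (-34 + (((I*√3)/3)*(-6))*1)*20)² = (-90 + (-34 + ((I*√3/3)*(-6))*1)*20)² = (-90 + (-34 - 2*I*√3*1)*20)² = (-90 + (-34 - 2*I*√3)*20)² = (-90 + (-680 - 40*I*√3))² = (-770 - 40*I*√3)²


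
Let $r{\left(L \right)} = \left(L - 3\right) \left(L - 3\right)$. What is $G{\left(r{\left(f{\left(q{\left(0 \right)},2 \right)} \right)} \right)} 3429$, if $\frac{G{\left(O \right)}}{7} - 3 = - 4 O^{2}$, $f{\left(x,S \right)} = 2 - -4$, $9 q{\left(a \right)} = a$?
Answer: $-7704963$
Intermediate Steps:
$q{\left(a \right)} = \frac{a}{9}$
$f{\left(x,S \right)} = 6$ ($f{\left(x,S \right)} = 2 + 4 = 6$)
$r{\left(L \right)} = \left(-3 + L\right)^{2}$ ($r{\left(L \right)} = \left(-3 + L\right) \left(-3 + L\right) = \left(-3 + L\right)^{2}$)
$G{\left(O \right)} = 21 - 28 O^{2}$ ($G{\left(O \right)} = 21 + 7 \left(- 4 O^{2}\right) = 21 - 28 O^{2}$)
$G{\left(r{\left(f{\left(q{\left(0 \right)},2 \right)} \right)} \right)} 3429 = \left(21 - 28 \left(\left(-3 + 6\right)^{2}\right)^{2}\right) 3429 = \left(21 - 28 \left(3^{2}\right)^{2}\right) 3429 = \left(21 - 28 \cdot 9^{2}\right) 3429 = \left(21 - 2268\right) 3429 = \left(-2247\right) 3429 = -7704963$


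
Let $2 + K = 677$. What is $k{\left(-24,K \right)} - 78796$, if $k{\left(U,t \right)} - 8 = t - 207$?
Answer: $-78320$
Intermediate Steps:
$K = 675$ ($K = -2 + 677 = 675$)
$k{\left(U,t \right)} = -199 + t$ ($k{\left(U,t \right)} = 8 + \left(t - 207\right) = 8 + \left(-207 + t\right) = -199 + t$)
$k{\left(-24,K \right)} - 78796 = \left(-199 + 675\right) - 78796 = 476 - 78796 = -78320$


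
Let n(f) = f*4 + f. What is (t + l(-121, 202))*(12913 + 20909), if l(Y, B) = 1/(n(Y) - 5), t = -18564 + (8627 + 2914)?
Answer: -72447248241/305 ≈ -2.3753e+8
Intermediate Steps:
t = -7023 (t = -18564 + 11541 = -7023)
n(f) = 5*f (n(f) = 4*f + f = 5*f)
l(Y, B) = 1/(-5 + 5*Y) (l(Y, B) = 1/(5*Y - 5) = 1/(-5 + 5*Y))
(t + l(-121, 202))*(12913 + 20909) = (-7023 + 1/(5*(-1 - 121)))*(12913 + 20909) = (-7023 + (1/5)/(-122))*33822 = (-7023 + (1/5)*(-1/122))*33822 = (-7023 - 1/610)*33822 = -4284031/610*33822 = -72447248241/305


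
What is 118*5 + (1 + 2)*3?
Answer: 599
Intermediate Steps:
118*5 + (1 + 2)*3 = 590 + 3*3 = 590 + 9 = 599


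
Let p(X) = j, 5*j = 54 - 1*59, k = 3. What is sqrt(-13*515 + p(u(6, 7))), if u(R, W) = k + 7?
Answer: 6*I*sqrt(186) ≈ 81.829*I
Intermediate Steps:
u(R, W) = 10 (u(R, W) = 3 + 7 = 10)
j = -1 (j = (54 - 1*59)/5 = (54 - 59)/5 = (1/5)*(-5) = -1)
p(X) = -1
sqrt(-13*515 + p(u(6, 7))) = sqrt(-13*515 - 1) = sqrt(-6695 - 1) = sqrt(-6696) = 6*I*sqrt(186)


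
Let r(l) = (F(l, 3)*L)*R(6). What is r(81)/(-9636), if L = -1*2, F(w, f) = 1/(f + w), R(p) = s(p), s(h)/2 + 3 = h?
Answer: 1/67452 ≈ 1.4825e-5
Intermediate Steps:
s(h) = -6 + 2*h
R(p) = -6 + 2*p
L = -2
r(l) = -12/(3 + l) (r(l) = (-2/(3 + l))*(-6 + 2*6) = (-2/(3 + l))*(-6 + 12) = -2/(3 + l)*6 = -12/(3 + l))
r(81)/(-9636) = -12/(3 + 81)/(-9636) = -12/84*(-1/9636) = -12*1/84*(-1/9636) = -1/7*(-1/9636) = 1/67452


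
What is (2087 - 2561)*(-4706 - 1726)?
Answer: 3048768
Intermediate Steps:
(2087 - 2561)*(-4706 - 1726) = -474*(-6432) = 3048768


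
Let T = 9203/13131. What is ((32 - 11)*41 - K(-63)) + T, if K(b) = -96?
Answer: 12575570/13131 ≈ 957.70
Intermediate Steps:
T = 9203/13131 (T = 9203*(1/13131) = 9203/13131 ≈ 0.70086)
((32 - 11)*41 - K(-63)) + T = ((32 - 11)*41 - 1*(-96)) + 9203/13131 = (21*41 + 96) + 9203/13131 = (861 + 96) + 9203/13131 = 957 + 9203/13131 = 12575570/13131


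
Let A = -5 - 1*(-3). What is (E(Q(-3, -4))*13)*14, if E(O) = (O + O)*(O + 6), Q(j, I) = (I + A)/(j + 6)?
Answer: -2912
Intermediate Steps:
A = -2 (A = -5 + 3 = -2)
Q(j, I) = (-2 + I)/(6 + j) (Q(j, I) = (I - 2)/(j + 6) = (-2 + I)/(6 + j))
E(O) = 2*O*(6 + O) (E(O) = (2*O)*(6 + O) = 2*O*(6 + O))
(E(Q(-3, -4))*13)*14 = ((2*((-2 - 4)/(6 - 3))*(6 + (-2 - 4)/(6 - 3)))*13)*14 = ((2*(-6/3)*(6 - 6/3))*13)*14 = ((2*((1/3)*(-6))*(6 + (1/3)*(-6)))*13)*14 = ((2*(-2)*(6 - 2))*13)*14 = ((2*(-2)*4)*13)*14 = -16*13*14 = -208*14 = -2912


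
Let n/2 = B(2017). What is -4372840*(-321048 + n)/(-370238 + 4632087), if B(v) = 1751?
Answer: 1388577850640/4261849 ≈ 3.2582e+5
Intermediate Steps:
n = 3502 (n = 2*1751 = 3502)
-4372840*(-321048 + n)/(-370238 + 4632087) = -4372840*(-321048 + 3502)/(-370238 + 4632087) = -4372840/(4261849/(-317546)) = -4372840/(4261849*(-1/317546)) = -4372840/(-4261849/317546) = -4372840*(-317546/4261849) = 1388577850640/4261849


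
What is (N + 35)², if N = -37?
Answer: 4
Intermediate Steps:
(N + 35)² = (-37 + 35)² = (-2)² = 4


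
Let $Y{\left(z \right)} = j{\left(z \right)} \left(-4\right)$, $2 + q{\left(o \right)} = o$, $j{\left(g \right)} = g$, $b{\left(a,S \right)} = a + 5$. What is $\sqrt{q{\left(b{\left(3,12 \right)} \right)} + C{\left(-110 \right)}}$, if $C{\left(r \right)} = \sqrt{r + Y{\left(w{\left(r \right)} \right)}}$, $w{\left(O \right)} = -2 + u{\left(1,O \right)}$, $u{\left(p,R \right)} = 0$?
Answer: $\sqrt{6 + i \sqrt{102}} \approx 2.9789 + 1.6952 i$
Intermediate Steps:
$b{\left(a,S \right)} = 5 + a$
$q{\left(o \right)} = -2 + o$
$w{\left(O \right)} = -2$ ($w{\left(O \right)} = -2 + 0 = -2$)
$Y{\left(z \right)} = - 4 z$ ($Y{\left(z \right)} = z \left(-4\right) = - 4 z$)
$C{\left(r \right)} = \sqrt{8 + r}$ ($C{\left(r \right)} = \sqrt{r - -8} = \sqrt{r + 8} = \sqrt{8 + r}$)
$\sqrt{q{\left(b{\left(3,12 \right)} \right)} + C{\left(-110 \right)}} = \sqrt{\left(-2 + \left(5 + 3\right)\right) + \sqrt{8 - 110}} = \sqrt{\left(-2 + 8\right) + \sqrt{-102}} = \sqrt{6 + i \sqrt{102}}$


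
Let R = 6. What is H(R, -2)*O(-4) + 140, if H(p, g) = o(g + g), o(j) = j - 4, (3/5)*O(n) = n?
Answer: 580/3 ≈ 193.33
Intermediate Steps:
O(n) = 5*n/3
o(j) = -4 + j
H(p, g) = -4 + 2*g (H(p, g) = -4 + (g + g) = -4 + 2*g)
H(R, -2)*O(-4) + 140 = (-4 + 2*(-2))*((5/3)*(-4)) + 140 = (-4 - 4)*(-20/3) + 140 = -8*(-20/3) + 140 = 160/3 + 140 = 580/3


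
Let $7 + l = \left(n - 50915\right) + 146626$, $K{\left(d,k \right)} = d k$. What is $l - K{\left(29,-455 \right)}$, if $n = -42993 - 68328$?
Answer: $-2422$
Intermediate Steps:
$n = -111321$
$l = -15617$ ($l = -7 + \left(\left(-111321 - 50915\right) + 146626\right) = -7 + \left(-162236 + 146626\right) = -7 - 15610 = -15617$)
$l - K{\left(29,-455 \right)} = -15617 - 29 \left(-455\right) = -15617 - -13195 = -15617 + 13195 = -2422$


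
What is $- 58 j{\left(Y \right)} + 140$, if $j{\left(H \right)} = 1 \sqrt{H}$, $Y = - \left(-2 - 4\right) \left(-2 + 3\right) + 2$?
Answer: $140 - 116 \sqrt{2} \approx -24.049$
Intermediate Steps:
$Y = 8$ ($Y = - \left(-6\right) 1 + 2 = \left(-1\right) \left(-6\right) + 2 = 6 + 2 = 8$)
$j{\left(H \right)} = \sqrt{H}$
$- 58 j{\left(Y \right)} + 140 = - 58 \sqrt{8} + 140 = - 58 \cdot 2 \sqrt{2} + 140 = - 116 \sqrt{2} + 140 = 140 - 116 \sqrt{2}$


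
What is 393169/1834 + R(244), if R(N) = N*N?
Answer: 15654599/262 ≈ 59750.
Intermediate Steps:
R(N) = N**2
393169/1834 + R(244) = 393169/1834 + 244**2 = 393169*(1/1834) + 59536 = 56167/262 + 59536 = 15654599/262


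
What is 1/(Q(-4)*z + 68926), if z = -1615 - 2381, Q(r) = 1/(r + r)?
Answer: 2/138851 ≈ 1.4404e-5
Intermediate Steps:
Q(r) = 1/(2*r)
z = -3996
1/(Q(-4)*z + 68926) = 1/(((½)/(-4))*(-3996) + 68926) = 1/(((½)*(-¼))*(-3996) + 68926) = 1/(-⅛*(-3996) + 68926) = 1/(999/2 + 68926) = 1/(138851/2) = 2/138851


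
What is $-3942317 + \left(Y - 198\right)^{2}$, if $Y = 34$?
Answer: $-3915421$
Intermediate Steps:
$-3942317 + \left(Y - 198\right)^{2} = -3942317 + \left(34 - 198\right)^{2} = -3942317 + \left(-164\right)^{2} = -3942317 + 26896 = -3915421$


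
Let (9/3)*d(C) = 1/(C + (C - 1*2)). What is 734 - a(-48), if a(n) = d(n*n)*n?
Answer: 1690410/2303 ≈ 734.00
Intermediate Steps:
d(C) = 1/(3*(-2 + 2*C)) (d(C) = 1/(3*(C + (C - 1*2))) = 1/(3*(C + (C - 2))) = 1/(3*(C + (-2 + C))) = 1/(3*(-2 + 2*C)))
a(n) = n/(6*(-1 + n²)) (a(n) = (1/(6*(-1 + n*n)))*n = (1/(6*(-1 + n²)))*n = n/(6*(-1 + n²)))
734 - a(-48) = 734 - (-48)/(6*(-1 + (-48)²)) = 734 - (-48)/(6*(-1 + 2304)) = 734 - (-48)/(6*2303) = 734 - 1*(-8/2303) = 734 + 8/2303 = 1690410/2303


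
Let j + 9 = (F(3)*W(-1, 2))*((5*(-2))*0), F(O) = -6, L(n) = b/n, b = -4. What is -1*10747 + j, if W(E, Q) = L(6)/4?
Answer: -10756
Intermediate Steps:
L(n) = -4/n
W(E, Q) = -⅙ (W(E, Q) = -4/6/4 = -4*⅙*(¼) = -⅔*¼ = -⅙)
j = -9 (j = -9 + (-6*(-⅙))*((5*(-2))*0) = -9 + 1*(-10*0) = -9 + 1*0 = -9 + 0 = -9)
-1*10747 + j = -1*10747 - 9 = -10747 - 9 = -10756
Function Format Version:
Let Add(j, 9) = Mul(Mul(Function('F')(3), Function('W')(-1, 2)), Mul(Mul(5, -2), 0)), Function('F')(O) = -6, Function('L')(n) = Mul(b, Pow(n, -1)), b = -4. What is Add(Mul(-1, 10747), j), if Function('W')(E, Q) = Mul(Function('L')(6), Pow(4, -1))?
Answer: -10756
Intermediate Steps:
Function('L')(n) = Mul(-4, Pow(n, -1))
Function('W')(E, Q) = Rational(-1, 6) (Function('W')(E, Q) = Mul(Mul(-4, Pow(6, -1)), Pow(4, -1)) = Mul(Mul(-4, Rational(1, 6)), Rational(1, 4)) = Mul(Rational(-2, 3), Rational(1, 4)) = Rational(-1, 6))
j = -9 (j = Add(-9, Mul(Mul(-6, Rational(-1, 6)), Mul(Mul(5, -2), 0))) = Add(-9, Mul(1, Mul(-10, 0))) = Add(-9, Mul(1, 0)) = Add(-9, 0) = -9)
Add(Mul(-1, 10747), j) = Add(Mul(-1, 10747), -9) = Add(-10747, -9) = -10756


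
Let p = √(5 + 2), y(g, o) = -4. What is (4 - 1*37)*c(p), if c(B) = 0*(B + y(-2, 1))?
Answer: 0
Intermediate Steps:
p = √7 ≈ 2.6458
c(B) = 0 (c(B) = 0*(B - 4) = 0*(-4 + B) = 0)
(4 - 1*37)*c(p) = (4 - 1*37)*0 = (4 - 37)*0 = -33*0 = 0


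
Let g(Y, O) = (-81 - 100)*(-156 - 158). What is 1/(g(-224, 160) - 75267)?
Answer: -1/18433 ≈ -5.4251e-5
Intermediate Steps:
g(Y, O) = 56834 (g(Y, O) = -181*(-314) = 56834)
1/(g(-224, 160) - 75267) = 1/(56834 - 75267) = 1/(-18433) = -1/18433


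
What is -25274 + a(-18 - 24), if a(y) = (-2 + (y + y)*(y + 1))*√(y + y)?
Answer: -25274 + 6884*I*√21 ≈ -25274.0 + 31546.0*I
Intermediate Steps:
a(y) = √2*√y*(-2 + 2*y*(1 + y)) (a(y) = (-2 + (2*y)*(1 + y))*√(2*y) = (-2 + 2*y*(1 + y))*(√2*√y) = √2*√y*(-2 + 2*y*(1 + y)))
-25274 + a(-18 - 24) = -25274 + 2*√2*√(-18 - 24)*(-1 + (-18 - 24) + (-18 - 24)²) = -25274 + 2*√2*√(-42)*(-1 - 42 + (-42)²) = -25274 + 2*√2*(I*√42)*(-1 - 42 + 1764) = -25274 + 2*√2*(I*√42)*1721 = -25274 + 6884*I*√21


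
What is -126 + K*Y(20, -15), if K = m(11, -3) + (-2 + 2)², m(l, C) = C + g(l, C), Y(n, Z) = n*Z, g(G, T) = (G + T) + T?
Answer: -726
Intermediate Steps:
g(G, T) = G + 2*T
Y(n, Z) = Z*n
m(l, C) = l + 3*C (m(l, C) = C + (l + 2*C) = l + 3*C)
K = 2 (K = (11 + 3*(-3)) + (-2 + 2)² = (11 - 9) + 0² = 2 + 0 = 2)
-126 + K*Y(20, -15) = -126 + 2*(-15*20) = -126 + 2*(-300) = -126 - 600 = -726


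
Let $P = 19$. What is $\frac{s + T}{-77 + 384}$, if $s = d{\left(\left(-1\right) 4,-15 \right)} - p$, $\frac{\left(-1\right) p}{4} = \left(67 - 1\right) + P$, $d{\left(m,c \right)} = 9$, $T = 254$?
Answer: $\frac{603}{307} \approx 1.9642$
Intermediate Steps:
$p = -340$ ($p = - 4 \left(\left(67 - 1\right) + 19\right) = - 4 \left(66 + 19\right) = \left(-4\right) 85 = -340$)
$s = 349$ ($s = 9 - -340 = 9 + 340 = 349$)
$\frac{s + T}{-77 + 384} = \frac{349 + 254}{-77 + 384} = \frac{603}{307}$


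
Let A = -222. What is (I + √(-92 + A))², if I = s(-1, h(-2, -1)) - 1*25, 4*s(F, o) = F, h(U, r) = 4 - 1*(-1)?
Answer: 5177/16 - 101*I*√314/2 ≈ 323.56 - 894.86*I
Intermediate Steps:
h(U, r) = 5 (h(U, r) = 4 + 1 = 5)
s(F, o) = F/4
I = -101/4 (I = (¼)*(-1) - 1*25 = -¼ - 25 = -101/4 ≈ -25.250)
(I + √(-92 + A))² = (-101/4 + √(-92 - 222))² = (-101/4 + √(-314))² = (-101/4 + I*√314)²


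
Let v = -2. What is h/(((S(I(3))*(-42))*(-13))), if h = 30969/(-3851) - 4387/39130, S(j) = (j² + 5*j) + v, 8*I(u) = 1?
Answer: 19659380912/1789514701065 ≈ 0.010986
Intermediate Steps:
I(u) = ⅛ (I(u) = (⅛)*1 = ⅛)
S(j) = -2 + j² + 5*j (S(j) = (j² + 5*j) - 2 = -2 + j² + 5*j)
h = -1228711307/150689630 (h = 30969*(-1/3851) - 4387*1/39130 = -30969/3851 - 4387/39130 = -1228711307/150689630 ≈ -8.1539)
h/(((S(I(3))*(-42))*(-13))) = -1228711307*1/(546*(-2 + (⅛)² + 5*(⅛)))/150689630 = -1228711307*1/(546*(-2 + 1/64 + 5/8))/150689630 = -1228711307/(150689630*(-87/64*(-42)*(-13))) = -1228711307/(150689630*((1827/32)*(-13))) = -1228711307/(150689630*(-23751/32)) = -1228711307/150689630*(-32/23751) = 19659380912/1789514701065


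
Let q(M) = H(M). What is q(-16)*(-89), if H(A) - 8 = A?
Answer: 712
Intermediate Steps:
H(A) = 8 + A
q(M) = 8 + M
q(-16)*(-89) = (8 - 16)*(-89) = -8*(-89) = 712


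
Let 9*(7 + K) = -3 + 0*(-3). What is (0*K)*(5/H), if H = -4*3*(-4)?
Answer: 0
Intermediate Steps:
H = 48 (H = -12*(-4) = 48)
K = -22/3 (K = -7 + (-3 + 0*(-3))/9 = -7 + (-3 + 0)/9 = -7 + (1/9)*(-3) = -7 - 1/3 = -22/3 ≈ -7.3333)
(0*K)*(5/H) = (0*(-22/3))*(5/48) = 0*(5*(1/48)) = 0*(5/48) = 0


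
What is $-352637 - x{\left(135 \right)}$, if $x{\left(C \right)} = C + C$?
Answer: $-352907$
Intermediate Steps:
$x{\left(C \right)} = 2 C$
$-352637 - x{\left(135 \right)} = -352637 - 2 \cdot 135 = -352637 - 270 = -352907$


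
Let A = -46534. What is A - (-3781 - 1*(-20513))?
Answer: -63266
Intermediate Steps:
A - (-3781 - 1*(-20513)) = -46534 - (-3781 - 1*(-20513)) = -46534 - (-3781 + 20513) = -46534 - 1*16732 = -46534 - 16732 = -63266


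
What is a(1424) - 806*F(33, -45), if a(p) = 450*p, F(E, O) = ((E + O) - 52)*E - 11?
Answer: 2351938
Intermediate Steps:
F(E, O) = -11 + E*(-52 + E + O) (F(E, O) = (-52 + E + O)*E - 11 = E*(-52 + E + O) - 11 = -11 + E*(-52 + E + O))
a(1424) - 806*F(33, -45) = 450*1424 - 806*(-11 + 33² - 52*33 + 33*(-45)) = 640800 - 806*(-11 + 1089 - 1716 - 1485) = 640800 - 806*(-2123) = 640800 - 1*(-1711138) = 640800 + 1711138 = 2351938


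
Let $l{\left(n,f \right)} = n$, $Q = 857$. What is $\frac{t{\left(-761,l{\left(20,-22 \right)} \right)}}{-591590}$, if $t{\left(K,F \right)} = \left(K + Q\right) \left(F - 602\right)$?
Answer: $\frac{27936}{295795} \approx 0.094444$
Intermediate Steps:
$t{\left(K,F \right)} = \left(-602 + F\right) \left(857 + K\right)$ ($t{\left(K,F \right)} = \left(K + 857\right) \left(F - 602\right) = \left(857 + K\right) \left(-602 + F\right) = \left(-602 + F\right) \left(857 + K\right)$)
$\frac{t{\left(-761,l{\left(20,-22 \right)} \right)}}{-591590} = \frac{-515914 - -458122 + 857 \cdot 20 + 20 \left(-761\right)}{-591590} = \left(-515914 + 458122 + 17140 - 15220\right) \left(- \frac{1}{591590}\right) = \left(-55872\right) \left(- \frac{1}{591590}\right) = \frac{27936}{295795}$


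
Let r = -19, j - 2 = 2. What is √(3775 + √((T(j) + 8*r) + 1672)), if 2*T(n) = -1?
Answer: √(15100 + 2*√6078)/2 ≈ 61.757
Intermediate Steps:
j = 4 (j = 2 + 2 = 4)
T(n) = -½ (T(n) = (½)*(-1) = -½)
√(3775 + √((T(j) + 8*r) + 1672)) = √(3775 + √((-½ + 8*(-19)) + 1672)) = √(3775 + √((-½ - 152) + 1672)) = √(3775 + √(-305/2 + 1672)) = √(3775 + √(3039/2)) = √(3775 + √6078/2)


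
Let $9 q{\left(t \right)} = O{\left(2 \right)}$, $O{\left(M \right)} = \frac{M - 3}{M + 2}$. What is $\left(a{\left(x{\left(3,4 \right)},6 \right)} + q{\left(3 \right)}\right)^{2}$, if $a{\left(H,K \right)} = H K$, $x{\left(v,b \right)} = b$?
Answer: $\frac{744769}{1296} \approx 574.67$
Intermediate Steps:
$O{\left(M \right)} = \frac{-3 + M}{2 + M}$
$q{\left(t \right)} = - \frac{1}{36}$ ($q{\left(t \right)} = \frac{\frac{1}{2 + 2} \left(-3 + 2\right)}{9} = \frac{\frac{1}{4} \left(-1\right)}{9} = \frac{1}{9} \left(- \frac{1}{4}\right) = - \frac{1}{36}$)
$\left(a{\left(x{\left(3,4 \right)},6 \right)} + q{\left(3 \right)}\right)^{2} = \left(4 \cdot 6 - \frac{1}{36}\right)^{2} = \left(24 - \frac{1}{36}\right)^{2} = \left(\frac{863}{36}\right)^{2} = \frac{744769}{1296}$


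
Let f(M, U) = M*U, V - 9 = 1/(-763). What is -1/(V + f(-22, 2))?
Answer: 763/26706 ≈ 0.028570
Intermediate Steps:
V = 6866/763 (V = 9 + 1/(-763) = 9 - 1/763 = 6866/763 ≈ 8.9987)
-1/(V + f(-22, 2)) = -1/(6866/763 - 22*2) = -1/(6866/763 - 44) = -1/(-26706/763) = -1*(-763/26706) = 763/26706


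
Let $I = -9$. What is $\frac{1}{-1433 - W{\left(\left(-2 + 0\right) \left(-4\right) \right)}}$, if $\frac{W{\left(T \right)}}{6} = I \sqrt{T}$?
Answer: $- \frac{1433}{2030161} - \frac{108 \sqrt{2}}{2030161} \approx -0.00078109$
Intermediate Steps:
$W{\left(T \right)} = - 54 \sqrt{T}$ ($W{\left(T \right)} = 6 \left(- 9 \sqrt{T}\right) = - 54 \sqrt{T}$)
$\frac{1}{-1433 - W{\left(\left(-2 + 0\right) \left(-4\right) \right)}} = \frac{1}{-1433 - - 54 \sqrt{\left(-2 + 0\right) \left(-4\right)}} = \frac{1}{-1433 - - 54 \sqrt{\left(-2\right) \left(-4\right)}} = \frac{1}{-1433 - - 54 \sqrt{8}} = \frac{1}{-1433 - - 54 \cdot 2 \sqrt{2}} = \frac{1}{-1433 - - 108 \sqrt{2}} = \frac{1}{-1433 + 108 \sqrt{2}}$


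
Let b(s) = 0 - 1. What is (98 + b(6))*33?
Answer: 3201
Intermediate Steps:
b(s) = -1
(98 + b(6))*33 = (98 - 1)*33 = 97*33 = 3201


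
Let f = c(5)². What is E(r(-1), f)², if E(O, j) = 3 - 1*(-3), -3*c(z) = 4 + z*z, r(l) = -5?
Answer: 36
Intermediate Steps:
c(z) = -4/3 - z²/3 (c(z) = -(4 + z*z)/3 = -(4 + z²)/3 = -4/3 - z²/3)
f = 841/9 (f = (-4/3 - ⅓*5²)² = (-4/3 - ⅓*25)² = (-4/3 - 25/3)² = (-29/3)² = 841/9 ≈ 93.444)
E(O, j) = 6 (E(O, j) = 3 + 3 = 6)
E(r(-1), f)² = 6² = 36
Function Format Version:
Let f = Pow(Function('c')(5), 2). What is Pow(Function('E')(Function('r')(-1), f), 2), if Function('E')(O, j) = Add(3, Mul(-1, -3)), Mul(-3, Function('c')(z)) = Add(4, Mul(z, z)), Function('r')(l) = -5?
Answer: 36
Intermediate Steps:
Function('c')(z) = Add(Rational(-4, 3), Mul(Rational(-1, 3), Pow(z, 2))) (Function('c')(z) = Mul(Rational(-1, 3), Add(4, Mul(z, z))) = Mul(Rational(-1, 3), Add(4, Pow(z, 2))) = Add(Rational(-4, 3), Mul(Rational(-1, 3), Pow(z, 2))))
f = Rational(841, 9) (f = Pow(Add(Rational(-4, 3), Mul(Rational(-1, 3), Pow(5, 2))), 2) = Pow(Add(Rational(-4, 3), Mul(Rational(-1, 3), 25)), 2) = Pow(Add(Rational(-4, 3), Rational(-25, 3)), 2) = Pow(Rational(-29, 3), 2) = Rational(841, 9) ≈ 93.444)
Function('E')(O, j) = 6 (Function('E')(O, j) = Add(3, 3) = 6)
Pow(Function('E')(Function('r')(-1), f), 2) = Pow(6, 2) = 36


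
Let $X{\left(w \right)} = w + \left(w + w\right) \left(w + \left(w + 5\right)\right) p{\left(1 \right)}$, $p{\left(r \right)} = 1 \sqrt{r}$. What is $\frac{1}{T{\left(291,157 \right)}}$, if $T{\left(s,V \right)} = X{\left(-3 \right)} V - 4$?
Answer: $\frac{1}{467} \approx 0.0021413$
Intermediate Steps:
$p{\left(r \right)} = \sqrt{r}$
$X{\left(w \right)} = w + 2 w \left(5 + 2 w\right)$ ($X{\left(w \right)} = w + \left(w + w\right) \left(w + \left(w + 5\right)\right) \sqrt{1} = w + 2 w \left(w + \left(5 + w\right)\right) 1 = w + 2 w \left(5 + 2 w\right) 1 = w + 2 w \left(5 + 2 w\right)$)
$T{\left(s,V \right)} = -4 + 3 V$ ($T{\left(s,V \right)} = - 3 \left(11 + 4 \left(-3\right)\right) V - 4 = - 3 \left(11 - 12\right) V - 4 = \left(-3\right) \left(-1\right) V - 4 = 3 V - 4 = -4 + 3 V$)
$\frac{1}{T{\left(291,157 \right)}} = \frac{1}{-4 + 3 \cdot 157} = \frac{1}{-4 + 471} = \frac{1}{467}$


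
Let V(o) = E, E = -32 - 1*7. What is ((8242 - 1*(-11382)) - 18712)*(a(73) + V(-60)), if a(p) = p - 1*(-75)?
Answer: 99408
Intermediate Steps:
a(p) = 75 + p (a(p) = p + 75 = 75 + p)
E = -39 (E = -32 - 7 = -39)
V(o) = -39
((8242 - 1*(-11382)) - 18712)*(a(73) + V(-60)) = ((8242 - 1*(-11382)) - 18712)*((75 + 73) - 39) = ((8242 + 11382) - 18712)*(148 - 39) = (19624 - 18712)*109 = 912*109 = 99408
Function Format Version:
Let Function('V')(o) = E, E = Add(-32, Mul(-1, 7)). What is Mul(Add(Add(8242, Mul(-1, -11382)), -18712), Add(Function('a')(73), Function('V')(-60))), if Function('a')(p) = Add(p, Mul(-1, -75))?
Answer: 99408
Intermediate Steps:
Function('a')(p) = Add(75, p) (Function('a')(p) = Add(p, 75) = Add(75, p))
E = -39 (E = Add(-32, -7) = -39)
Function('V')(o) = -39
Mul(Add(Add(8242, Mul(-1, -11382)), -18712), Add(Function('a')(73), Function('V')(-60))) = Mul(Add(Add(8242, Mul(-1, -11382)), -18712), Add(Add(75, 73), -39)) = Mul(Add(Add(8242, 11382), -18712), Add(148, -39)) = Mul(Add(19624, -18712), 109) = Mul(912, 109) = 99408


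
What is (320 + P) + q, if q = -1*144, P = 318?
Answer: 494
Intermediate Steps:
q = -144
(320 + P) + q = (320 + 318) - 144 = 638 - 144 = 494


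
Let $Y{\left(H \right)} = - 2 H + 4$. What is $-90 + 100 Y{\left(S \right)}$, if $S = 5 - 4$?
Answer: $110$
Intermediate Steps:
$S = 1$ ($S = 5 - 4 = 1$)
$Y{\left(H \right)} = 4 - 2 H$
$-90 + 100 Y{\left(S \right)} = -90 + 100 \left(4 - 2\right) = -90 + 100 \cdot 2 = -90 + 200 = 110$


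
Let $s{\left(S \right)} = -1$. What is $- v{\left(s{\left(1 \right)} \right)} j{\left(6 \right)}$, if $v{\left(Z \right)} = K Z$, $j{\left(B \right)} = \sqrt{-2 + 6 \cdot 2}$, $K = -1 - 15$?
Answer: $- 16 \sqrt{10} \approx -50.596$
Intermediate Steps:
$K = -16$ ($K = -1 - 15 = -16$)
$j{\left(B \right)} = \sqrt{10}$ ($j{\left(B \right)} = \sqrt{-2 + 12} = \sqrt{10}$)
$v{\left(Z \right)} = - 16 Z$
$- v{\left(s{\left(1 \right)} \right)} j{\left(6 \right)} = - \left(-16\right) \left(-1\right) \sqrt{10} = \left(-1\right) 16 \sqrt{10} = - 16 \sqrt{10}$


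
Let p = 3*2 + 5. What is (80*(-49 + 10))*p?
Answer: -34320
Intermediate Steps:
p = 11 (p = 6 + 5 = 11)
(80*(-49 + 10))*p = (80*(-49 + 10))*11 = (80*(-39))*11 = -3120*11 = -34320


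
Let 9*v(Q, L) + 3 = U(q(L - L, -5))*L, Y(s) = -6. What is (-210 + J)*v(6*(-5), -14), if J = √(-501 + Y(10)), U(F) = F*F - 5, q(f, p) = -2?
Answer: -770/3 + 143*I*√3/9 ≈ -256.67 + 27.52*I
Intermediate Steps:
U(F) = -5 + F² (U(F) = F² - 5 = -5 + F²)
J = 13*I*√3 (J = √(-501 - 6) = √(-507) = 13*I*√3 ≈ 22.517*I)
v(Q, L) = -⅓ - L/9 (v(Q, L) = -⅓ + ((-5 + (-2)²)*L)/9 = -⅓ + ((-5 + 4)*L)/9 = -⅓ + (-L)/9 = -⅓ - L/9)
(-210 + J)*v(6*(-5), -14) = (-210 + 13*I*√3)*(-⅓ - ⅑*(-14)) = (-210 + 13*I*√3)*(-⅓ + 14/9) = (-210 + 13*I*√3)*(11/9) = -770/3 + 143*I*√3/9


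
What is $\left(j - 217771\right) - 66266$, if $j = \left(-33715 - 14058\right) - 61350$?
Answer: $-393160$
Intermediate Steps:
$j = -109123$ ($j = \left(-33715 - 14058\right) - 61350 = -47773 - 61350 = -109123$)
$\left(j - 217771\right) - 66266 = \left(-109123 - 217771\right) - 66266 = -326894 - 66266 = -393160$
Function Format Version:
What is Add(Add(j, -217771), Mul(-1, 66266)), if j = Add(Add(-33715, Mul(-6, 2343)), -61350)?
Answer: -393160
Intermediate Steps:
j = -109123 (j = Add(Add(-33715, -14058), -61350) = Add(-47773, -61350) = -109123)
Add(Add(j, -217771), Mul(-1, 66266)) = Add(Add(-109123, -217771), Mul(-1, 66266)) = Add(-326894, -66266) = -393160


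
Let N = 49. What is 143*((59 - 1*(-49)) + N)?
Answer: 22451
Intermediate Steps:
143*((59 - 1*(-49)) + N) = 143*((59 - 1*(-49)) + 49) = 143*((59 + 49) + 49) = 143*(108 + 49) = 143*157 = 22451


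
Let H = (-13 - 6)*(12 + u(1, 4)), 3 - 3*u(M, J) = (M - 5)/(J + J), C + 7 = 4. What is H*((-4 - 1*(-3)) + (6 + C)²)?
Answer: -6004/3 ≈ -2001.3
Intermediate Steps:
C = -3 (C = -7 + 4 = -3)
u(M, J) = 1 - (-5 + M)/(6*J) (u(M, J) = 1 - (M - 5)/(3*(J + J)) = 1 - (-5 + M)/(3*(2*J)) = 1 - (-5 + M)*1/(2*J)/3 = 1 - (-5 + M)/(6*J))
H = -1501/6 (H = (-13 - 6)*(12 + (⅙)*(5 - 1*1 + 6*4)/4) = -19*(12 + (⅙)*(¼)*(5 - 1 + 24)) = -19*(12 + (⅙)*(¼)*28) = -19*(12 + 7/6) = -19*79/6 = -1501/6 ≈ -250.17)
H*((-4 - 1*(-3)) + (6 + C)²) = -1501*((-4 - 1*(-3)) + (6 - 3)²)/6 = -1501*((-4 + 3) + 3²)/6 = -1501*(-1 + 9)/6 = -1501/6*8 = -6004/3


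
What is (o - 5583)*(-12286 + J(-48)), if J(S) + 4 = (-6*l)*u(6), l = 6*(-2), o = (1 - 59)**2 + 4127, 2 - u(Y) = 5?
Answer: -23861448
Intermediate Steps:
u(Y) = -3 (u(Y) = 2 - 1*5 = 2 - 5 = -3)
o = 7491 (o = (-58)**2 + 4127 = 3364 + 4127 = 7491)
l = -12
J(S) = -220 (J(S) = -4 - 6*(-12)*(-3) = -4 + 72*(-3) = -4 - 216 = -220)
(o - 5583)*(-12286 + J(-48)) = (7491 - 5583)*(-12286 - 220) = 1908*(-12506) = -23861448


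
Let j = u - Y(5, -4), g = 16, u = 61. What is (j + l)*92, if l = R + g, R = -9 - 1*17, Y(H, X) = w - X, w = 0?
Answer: 4324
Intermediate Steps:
Y(H, X) = -X (Y(H, X) = 0 - X = -X)
R = -26 (R = -9 - 17 = -26)
l = -10 (l = -26 + 16 = -10)
j = 57 (j = 61 - (-1)*(-4) = 61 - 1*4 = 61 - 4 = 57)
(j + l)*92 = (57 - 10)*92 = 47*92 = 4324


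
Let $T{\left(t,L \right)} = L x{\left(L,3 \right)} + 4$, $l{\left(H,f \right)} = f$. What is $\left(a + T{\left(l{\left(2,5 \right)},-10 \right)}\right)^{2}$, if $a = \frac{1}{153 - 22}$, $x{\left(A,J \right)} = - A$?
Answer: $\frac{158130625}{17161} \approx 9214.5$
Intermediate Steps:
$a = \frac{1}{131} \approx 0.0076336$
$T{\left(t,L \right)} = 4 - L^{2}$ ($T{\left(t,L \right)} = L \left(- L\right) + 4 = - L^{2} + 4 = 4 - L^{2}$)
$\left(a + T{\left(l{\left(2,5 \right)},-10 \right)}\right)^{2} = \left(\frac{1}{131} + \left(4 - \left(-10\right)^{2}\right)\right)^{2} = \left(\frac{1}{131} + \left(4 - 100\right)\right)^{2} = \left(\frac{1}{131} - 96\right)^{2} = \left(- \frac{12575}{131}\right)^{2} = \frac{158130625}{17161}$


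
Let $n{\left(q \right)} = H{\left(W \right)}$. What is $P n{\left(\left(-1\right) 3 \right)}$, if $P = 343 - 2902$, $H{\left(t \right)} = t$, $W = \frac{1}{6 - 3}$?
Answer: $-853$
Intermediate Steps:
$W = \frac{1}{3} \approx 0.33333$
$n{\left(q \right)} = \frac{1}{3}$
$P = -2559$ ($P = 343 - 2902 = -2559$)
$P n{\left(\left(-1\right) 3 \right)} = \left(-2559\right) \frac{1}{3} = -853$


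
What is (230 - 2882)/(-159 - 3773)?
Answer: 663/983 ≈ 0.67447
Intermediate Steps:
(230 - 2882)/(-159 - 3773) = -2652/(-3932) = -2652*(-1/3932) = 663/983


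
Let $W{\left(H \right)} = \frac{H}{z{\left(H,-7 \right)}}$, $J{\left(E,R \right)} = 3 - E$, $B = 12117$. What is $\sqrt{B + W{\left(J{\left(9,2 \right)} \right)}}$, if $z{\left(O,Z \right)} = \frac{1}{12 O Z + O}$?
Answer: $\sqrt{9129} \approx 95.546$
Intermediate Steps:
$z{\left(O,Z \right)} = \frac{1}{O + 12 O Z}$ ($z{\left(O,Z \right)} = \frac{1}{12 O Z + O} = \frac{1}{O + 12 O Z}$)
$W{\left(H \right)} = - 83 H^{2}$ ($W{\left(H \right)} = \frac{H}{\frac{1}{H} \frac{1}{1 + 12 \left(-7\right)}} = \frac{H}{\frac{1}{H} \frac{1}{1 - 84}} = \frac{H}{\frac{1}{H} \frac{1}{-83}} = \frac{H}{\frac{1}{H} \left(- \frac{1}{83}\right)} = \frac{H}{\left(- \frac{1}{83}\right) \frac{1}{H}} = H \left(- 83 H\right) = - 83 H^{2}$)
$\sqrt{B + W{\left(J{\left(9,2 \right)} \right)}} = \sqrt{12117 - 83 \left(3 - 9\right)^{2}} = \sqrt{12117 - 83 \left(-6\right)^{2}} = \sqrt{12117 - 2988} = \sqrt{9129}$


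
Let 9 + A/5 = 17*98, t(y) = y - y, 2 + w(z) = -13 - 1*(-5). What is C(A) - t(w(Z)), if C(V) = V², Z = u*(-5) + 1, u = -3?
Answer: 68641225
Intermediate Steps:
Z = 16 (Z = -3*(-5) + 1 = 15 + 1 = 16)
w(z) = -10 (w(z) = -2 + (-13 - 1*(-5)) = -2 + (-13 + 5) = -2 - 8 = -10)
t(y) = 0
A = 8285 (A = -45 + 5*(17*98) = -45 + 5*1666 = -45 + 8330 = 8285)
C(A) - t(w(Z)) = 8285² - 1*0 = 68641225 + 0 = 68641225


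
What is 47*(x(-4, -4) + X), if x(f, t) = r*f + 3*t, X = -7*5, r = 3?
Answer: -2773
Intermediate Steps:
X = -35 (X = -1*35 = -35)
x(f, t) = 3*f + 3*t
47*(x(-4, -4) + X) = 47*((3*(-4) + 3*(-4)) - 35) = 47*((-12 - 12) - 35) = 47*(-24 - 35) = 47*(-59) = -2773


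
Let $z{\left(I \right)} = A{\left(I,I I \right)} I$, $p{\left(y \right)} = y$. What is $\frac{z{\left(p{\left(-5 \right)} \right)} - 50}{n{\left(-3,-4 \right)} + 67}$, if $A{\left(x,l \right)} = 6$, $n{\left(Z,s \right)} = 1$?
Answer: $- \frac{20}{17} \approx -1.1765$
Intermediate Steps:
$z{\left(I \right)} = 6 I$
$\frac{z{\left(p{\left(-5 \right)} \right)} - 50}{n{\left(-3,-4 \right)} + 67} = \frac{6 \left(-5\right) - 50}{1 + 67} = \frac{-30 - 50}{68} = \frac{1}{68} \left(-80\right) = - \frac{20}{17}$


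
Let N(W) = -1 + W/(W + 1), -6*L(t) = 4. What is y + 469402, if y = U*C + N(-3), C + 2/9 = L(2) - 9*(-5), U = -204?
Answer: 2762423/6 ≈ 4.6040e+5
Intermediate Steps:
L(t) = -2/3 (L(t) = -1/6*4 = -2/3)
C = 397/9 (C = -2/9 + (-2/3 - 9*(-5)) = -2/9 + (-2/3 + 45) = -2/9 + 133/3 = 397/9 ≈ 44.111)
N(W) = -1 + W/(1 + W)
y = -53989/6 (y = -204*397/9 - 1/(1 - 3) = -26996/3 - 1/(-2) = -26996/3 - 1*(-1/2) = -26996/3 + 1/2 = -53989/6 ≈ -8998.2)
y + 469402 = -53989/6 + 469402 = 2762423/6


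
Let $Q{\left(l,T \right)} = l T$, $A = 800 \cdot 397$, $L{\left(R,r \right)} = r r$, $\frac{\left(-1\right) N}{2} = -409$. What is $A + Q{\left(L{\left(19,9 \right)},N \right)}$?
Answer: $383858$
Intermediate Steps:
$N = 818$ ($N = \left(-2\right) \left(-409\right) = 818$)
$L{\left(R,r \right)} = r^{2}$
$A = 317600$
$Q{\left(l,T \right)} = T l$
$A + Q{\left(L{\left(19,9 \right)},N \right)} = 317600 + 818 \cdot 9^{2} = 317600 + 818 \cdot 81 = 317600 + 66258 = 383858$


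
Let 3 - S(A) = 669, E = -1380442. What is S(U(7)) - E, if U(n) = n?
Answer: 1379776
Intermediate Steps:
S(A) = -666 (S(A) = 3 - 1*669 = 3 - 669 = -666)
S(U(7)) - E = -666 - 1*(-1380442) = -666 + 1380442 = 1379776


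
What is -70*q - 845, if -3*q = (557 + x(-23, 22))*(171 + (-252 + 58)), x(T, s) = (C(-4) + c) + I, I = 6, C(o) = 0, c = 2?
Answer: -912185/3 ≈ -3.0406e+5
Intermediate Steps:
x(T, s) = 8 (x(T, s) = (0 + 2) + 6 = 2 + 6 = 8)
q = 12995/3 (q = -(557 + 8)*(171 + (-252 + 58))/3 = -565*(171 - 194)/3 = -565*(-23)/3 = -1/3*(-12995) = 12995/3 ≈ 4331.7)
-70*q - 845 = -70*12995/3 - 845 = -909650/3 - 845 = -912185/3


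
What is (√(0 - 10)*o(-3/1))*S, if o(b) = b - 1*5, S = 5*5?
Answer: -200*I*√10 ≈ -632.46*I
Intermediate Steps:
S = 25
o(b) = -5 + b (o(b) = b - 5 = -5 + b)
(√(0 - 10)*o(-3/1))*S = (√(0 - 10)*(-5 - 3/1))*25 = (√(-10)*(-5 - 3*1))*25 = ((I*√10)*(-5 - 3))*25 = ((I*√10)*(-8))*25 = -8*I*√10*25 = -200*I*√10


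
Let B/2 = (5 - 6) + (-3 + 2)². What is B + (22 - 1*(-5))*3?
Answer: 81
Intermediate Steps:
B = 0 (B = 2*((5 - 6) + (-3 + 2)²) = 2*(-1 + (-1)²) = 2*(-1 + 1) = 2*0 = 0)
B + (22 - 1*(-5))*3 = 0 + (22 - 1*(-5))*3 = 0 + (22 + 5)*3 = 0 + 27*3 = 0 + 81 = 81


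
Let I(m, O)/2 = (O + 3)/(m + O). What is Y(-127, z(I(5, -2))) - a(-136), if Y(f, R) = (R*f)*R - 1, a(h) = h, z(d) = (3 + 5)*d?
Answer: -31297/9 ≈ -3477.4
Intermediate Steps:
I(m, O) = 2*(3 + O)/(O + m) (I(m, O) = 2*((O + 3)/(m + O)) = 2*((3 + O)/(O + m)) = 2*(3 + O)/(O + m))
z(d) = 8*d
Y(f, R) = -1 + f*R² (Y(f, R) = f*R² - 1 = -1 + f*R²)
Y(-127, z(I(5, -2))) - a(-136) = (-1 - 127*256*(3 - 2)²/(-2 + 5)²) - 1*(-136) = (-1 - 127*(8*(2*1/3))²) + 136 = (-1 - 127*(8*(2*(⅓)*1))²) + 136 = (-1 - 127*(8*(⅔))²) + 136 = (-1 - 127*(16/3)²) + 136 = (-1 - 127*256/9) + 136 = (-1 - 32512/9) + 136 = -32521/9 + 136 = -31297/9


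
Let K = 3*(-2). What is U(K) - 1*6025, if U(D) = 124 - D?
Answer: -5895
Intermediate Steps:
K = -6
U(K) - 1*6025 = (124 - 1*(-6)) - 1*6025 = (124 + 6) - 6025 = 130 - 6025 = -5895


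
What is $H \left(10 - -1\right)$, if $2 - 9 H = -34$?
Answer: $44$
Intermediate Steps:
$H = 4$ ($H = \frac{2}{9} - - \frac{34}{9} = \frac{2}{9} + \frac{34}{9} = 4$)
$H \left(10 - -1\right) = 4 \left(10 - -1\right) = 4 \left(10 + 1\right) = 4 \cdot 11 = 44$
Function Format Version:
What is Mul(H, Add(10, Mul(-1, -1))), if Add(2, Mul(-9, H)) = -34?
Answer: 44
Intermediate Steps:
H = 4 (H = Add(Rational(2, 9), Mul(Rational(-1, 9), -34)) = Add(Rational(2, 9), Rational(34, 9)) = 4)
Mul(H, Add(10, Mul(-1, -1))) = Mul(4, Add(10, Mul(-1, -1))) = Mul(4, Add(10, 1)) = Mul(4, 11) = 44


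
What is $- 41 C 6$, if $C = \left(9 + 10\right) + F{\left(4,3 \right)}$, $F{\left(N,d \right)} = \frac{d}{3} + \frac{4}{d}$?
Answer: $-5248$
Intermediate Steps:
$F{\left(N,d \right)} = \frac{4}{d} + \frac{d}{3}$ ($F{\left(N,d \right)} = d \frac{1}{3} + \frac{4}{d} = \frac{d}{3} + \frac{4}{d} = \frac{4}{d} + \frac{d}{3}$)
$C = \frac{64}{3}$ ($C = \left(9 + 10\right) + \left(\frac{4}{3} + \frac{1}{3} \cdot 3\right) = 19 + \left(4 \cdot \frac{1}{3} + 1\right) = 19 + \left(\frac{4}{3} + 1\right) = 19 + \frac{7}{3} = \frac{64}{3} \approx 21.333$)
$- 41 C 6 = \left(-41\right) \frac{64}{3} \cdot 6 = \left(- \frac{2624}{3}\right) 6 = -5248$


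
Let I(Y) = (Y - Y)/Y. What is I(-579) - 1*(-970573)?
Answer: 970573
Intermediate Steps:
I(Y) = 0 (I(Y) = 0/Y = 0)
I(-579) - 1*(-970573) = 0 - 1*(-970573) = 0 + 970573 = 970573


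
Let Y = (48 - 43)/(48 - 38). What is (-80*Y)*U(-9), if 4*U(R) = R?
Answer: 90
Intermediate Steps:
U(R) = R/4
Y = ½ (Y = 5/10 = 5*(⅒) = ½ ≈ 0.50000)
(-80*Y)*U(-9) = (-80*½)*((¼)*(-9)) = -40*(-9/4) = 90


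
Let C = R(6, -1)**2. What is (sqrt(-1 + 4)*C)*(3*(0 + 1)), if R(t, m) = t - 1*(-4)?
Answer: 300*sqrt(3) ≈ 519.62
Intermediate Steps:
R(t, m) = 4 + t (R(t, m) = t + 4 = 4 + t)
C = 100 (C = (4 + 6)**2 = 10**2 = 100)
(sqrt(-1 + 4)*C)*(3*(0 + 1)) = (sqrt(-1 + 4)*100)*(3*(0 + 1)) = (sqrt(3)*100)*(3*1) = (100*sqrt(3))*3 = 300*sqrt(3)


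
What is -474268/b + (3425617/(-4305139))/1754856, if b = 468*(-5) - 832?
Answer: 895761707607423647/5991034910952312 ≈ 149.52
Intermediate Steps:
b = -3172 (b = -2340 - 832 = -3172)
-474268/b + (3425617/(-4305139))/1754856 = -474268/(-3172) + (3425617/(-4305139))/1754856 = -474268*(-1/3172) + (3425617*(-1/4305139))*(1/1754856) = 118567/793 - 3425617/4305139*1/1754856 = 118567/793 - 3425617/7554899004984 = 895761707607423647/5991034910952312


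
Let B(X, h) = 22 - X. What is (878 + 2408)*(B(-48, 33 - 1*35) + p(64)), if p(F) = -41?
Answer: 95294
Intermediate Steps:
(878 + 2408)*(B(-48, 33 - 1*35) + p(64)) = (878 + 2408)*((22 - 1*(-48)) - 41) = 3286*((22 + 48) - 41) = 3286*(70 - 41) = 3286*29 = 95294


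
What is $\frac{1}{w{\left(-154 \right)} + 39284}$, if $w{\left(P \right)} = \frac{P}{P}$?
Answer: $\frac{1}{39285} \approx 2.5455 \cdot 10^{-5}$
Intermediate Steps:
$w{\left(P \right)} = 1$
$\frac{1}{w{\left(-154 \right)} + 39284} = \frac{1}{1 + 39284} = \frac{1}{39285}$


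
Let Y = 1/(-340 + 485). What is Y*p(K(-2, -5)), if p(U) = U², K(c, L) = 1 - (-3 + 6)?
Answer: 4/145 ≈ 0.027586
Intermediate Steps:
Y = 1/145 ≈ 0.0068966
K(c, L) = -2 (K(c, L) = 1 - 1*3 = 1 - 3 = -2)
Y*p(K(-2, -5)) = (1/145)*(-2)² = (1/145)*4 = 4/145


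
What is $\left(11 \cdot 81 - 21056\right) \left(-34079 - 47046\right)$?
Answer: $1635885625$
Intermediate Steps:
$\left(11 \cdot 81 - 21056\right) \left(-34079 - 47046\right) = \left(891 - 21056\right) \left(-81125\right) = \left(-20165\right) \left(-81125\right) = 1635885625$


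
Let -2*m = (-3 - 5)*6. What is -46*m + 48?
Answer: -1056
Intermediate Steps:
m = 24 (m = -(-3 - 5)*6/2 = -(-4)*6 = -1/2*(-48) = 24)
-46*m + 48 = -46*24 + 48 = -1104 + 48 = -1056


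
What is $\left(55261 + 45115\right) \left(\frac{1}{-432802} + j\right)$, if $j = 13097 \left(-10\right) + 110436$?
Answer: $- \frac{446028598828572}{216401} \approx -2.0611 \cdot 10^{9}$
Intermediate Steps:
$j = -20534$ ($j = -130970 + 110436 = -20534$)
$\left(55261 + 45115\right) \left(\frac{1}{-432802} + j\right) = \left(55261 + 45115\right) \left(\frac{1}{-432802} - 20534\right) = 100376 \left(- \frac{1}{432802} - 20534\right) = 100376 \left(- \frac{8887156269}{432802}\right) = - \frac{446028598828572}{216401}$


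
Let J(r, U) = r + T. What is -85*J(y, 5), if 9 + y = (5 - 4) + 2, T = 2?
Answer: 340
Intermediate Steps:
y = -6 (y = -9 + ((5 - 4) + 2) = -9 + (1 + 2) = -9 + 3 = -6)
J(r, U) = 2 + r (J(r, U) = r + 2 = 2 + r)
-85*J(y, 5) = -85*(2 - 6) = -85*(-4) = 340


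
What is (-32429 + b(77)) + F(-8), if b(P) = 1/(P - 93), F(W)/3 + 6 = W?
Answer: -519537/16 ≈ -32471.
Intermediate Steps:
F(W) = -18 + 3*W
b(P) = 1/(-93 + P)
(-32429 + b(77)) + F(-8) = (-32429 + 1/(-93 + 77)) + (-18 + 3*(-8)) = (-32429 + 1/(-16)) + (-18 - 24) = (-32429 - 1/16) - 42 = -518865/16 - 42 = -519537/16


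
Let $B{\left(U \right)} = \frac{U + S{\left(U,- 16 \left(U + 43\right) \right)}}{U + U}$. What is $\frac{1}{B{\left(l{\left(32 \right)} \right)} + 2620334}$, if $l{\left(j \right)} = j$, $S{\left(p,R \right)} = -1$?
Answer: $\frac{64}{167701407} \approx 3.8163 \cdot 10^{-7}$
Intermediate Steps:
$B{\left(U \right)} = \frac{-1 + U}{2 U}$ ($B{\left(U \right)} = \frac{U - 1}{U + U} = \frac{-1 + U}{2 U}$)
$\frac{1}{B{\left(l{\left(32 \right)} \right)} + 2620334} = \frac{1}{\frac{-1 + 32}{2 \cdot 32} + 2620334} = \frac{1}{\frac{1}{2} \cdot \frac{1}{32} \cdot 31 + 2620334} = \frac{1}{\frac{31}{64} + 2620334} = \frac{1}{\frac{167701407}{64}} = \frac{64}{167701407}$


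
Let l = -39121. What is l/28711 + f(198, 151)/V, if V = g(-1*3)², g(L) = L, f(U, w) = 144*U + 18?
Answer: 90974749/28711 ≈ 3168.6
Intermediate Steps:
f(U, w) = 18 + 144*U
V = 9 (V = (-1*3)² = (-3)² = 9)
l/28711 + f(198, 151)/V = -39121/28711 + (18 + 144*198)/9 = -39121*1/28711 + (18 + 28512)*(⅑) = -39121/28711 + 28530*(⅑) = -39121/28711 + 3170 = 90974749/28711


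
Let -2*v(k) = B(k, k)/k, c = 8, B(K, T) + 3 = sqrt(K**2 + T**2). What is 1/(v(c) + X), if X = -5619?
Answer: -1438416/8082189673 + 128*sqrt(2)/8082189673 ≈ -0.00017795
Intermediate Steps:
B(K, T) = -3 + sqrt(K**2 + T**2)
v(k) = -(-3 + sqrt(2)*sqrt(k**2))/(2*k) (v(k) = -(-3 + sqrt(k**2 + k**2))/(2*k) = -(-3 + sqrt(2*k**2))/(2*k) = -(-3 + sqrt(2)*sqrt(k**2))/(2*k))
1/(v(c) + X) = 1/((1/2)*(3 - sqrt(2)*sqrt(8**2))/8 - 5619) = 1/((1/2)*(1/8)*(3 - sqrt(2)*sqrt(64)) - 5619) = 1/((1/2)*(1/8)*(3 - 1*sqrt(2)*8) - 5619) = 1/((1/2)*(1/8)*(3 - 8*sqrt(2)) - 5619) = 1/((3/16 - sqrt(2)/2) - 5619) = 1/(-89901/16 - sqrt(2)/2)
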